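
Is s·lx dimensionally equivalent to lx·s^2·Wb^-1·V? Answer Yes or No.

Left side:
  lx = m⁻²·cd.
  Combining: s·lx = s · (m⁻²·cd) = m⁻²·s·cd.
Right side:
  lx = lm/m² (illuminance = luminous flux per area),
      = m⁻²·cd.
  Wb = V·s (flux: a volt is a weber per second),
      = kg·m²·s⁻²·A⁻¹.
  So Wb⁻¹ = kg⁻¹·m⁻²·s²·A.
  V = W/A (potential = power per current),
      = kg·m²·s⁻³·A⁻¹.
  Combining: lx·s²·Wb⁻¹·V = (m⁻²·cd) · s² · (kg⁻¹·m⁻²·s²·A) · (kg·m²·s⁻³·A⁻¹) = m⁻²·s·cd.
Both reduce to m⁻²·s·cd.

Yes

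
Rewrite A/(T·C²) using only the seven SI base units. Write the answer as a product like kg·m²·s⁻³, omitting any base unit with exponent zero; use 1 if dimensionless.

T = Wb/m² (flux density = flux per area),
    = kg·s⁻²·A⁻¹.
So T⁻¹ = kg⁻¹·s²·A.
C = A·s = s·A (charge = current × time).
So C⁻² = s⁻²·A⁻².
Combining: T⁻¹·C⁻²·A = (kg⁻¹·s²·A) · (s⁻²·A⁻²) · A = kg⁻¹.

kg⁻¹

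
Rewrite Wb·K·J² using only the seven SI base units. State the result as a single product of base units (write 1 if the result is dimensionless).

kg³·m⁶·s⁻⁶·A⁻¹·K

Wb = kg·m²·s⁻²·A⁻¹.
J = kg·m²·s⁻².
So J² = kg²·m⁴·s⁻⁴.
Combining: Wb·K·J² = (kg·m²·s⁻²·A⁻¹) · K · (kg²·m⁴·s⁻⁴) = kg³·m⁶·s⁻⁶·A⁻¹·K.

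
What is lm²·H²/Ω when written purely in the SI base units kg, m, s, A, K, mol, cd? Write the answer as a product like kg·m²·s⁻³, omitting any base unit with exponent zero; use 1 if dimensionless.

kg·m²·s⁻¹·A⁻²·cd²

lm = cd·sr = cd (luminous flux; sr is dimensionless).
So lm² = cd².
Ω = V/A (resistance = voltage per current),
    = kg·m²·s⁻³·A⁻².
So Ω⁻¹ = kg⁻¹·m⁻²·s³·A².
H = Wb/A (inductance = flux per current),
    = kg·m²·s⁻²·A⁻².
So H² = kg²·m⁴·s⁻⁴·A⁻⁴.
Combining: lm²·Ω⁻¹·H² = cd² · (kg⁻¹·m⁻²·s³·A²) · (kg²·m⁴·s⁻⁴·A⁻⁴) = kg·m²·s⁻¹·A⁻²·cd².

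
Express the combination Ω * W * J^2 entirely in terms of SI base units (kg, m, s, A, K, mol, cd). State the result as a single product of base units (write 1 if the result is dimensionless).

Ω = V/A (resistance = voltage per current),
    = kg·m²·s⁻³·A⁻².
W = J/s (power = energy per time),
    = kg·m²·s⁻³.
J = N·m (work = force × distance),
    = kg·m²·s⁻².
So J² = kg²·m⁴·s⁻⁴.
Combining: Ω·W·J² = (kg·m²·s⁻³·A⁻²) · (kg·m²·s⁻³) · (kg²·m⁴·s⁻⁴) = kg⁴·m⁸·s⁻¹⁰·A⁻².

kg⁴·m⁸·s⁻¹⁰·A⁻²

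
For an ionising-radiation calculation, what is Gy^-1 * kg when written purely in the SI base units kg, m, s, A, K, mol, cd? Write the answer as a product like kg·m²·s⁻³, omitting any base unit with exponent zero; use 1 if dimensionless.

Gy = J/kg (absorbed dose = energy per mass),
    = m²·s⁻².
So Gy⁻¹ = m⁻²·s².
Combining: Gy⁻¹·kg = (m⁻²·s²) · kg = kg·m⁻²·s².

kg·m⁻²·s²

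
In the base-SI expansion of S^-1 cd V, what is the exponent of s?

-6

S = 1/Ω (conductance is reciprocal resistance),
    = kg⁻¹·m⁻²·s³·A².
So S⁻¹ = kg·m²·s⁻³·A⁻².
V = W/A (potential = power per current),
    = kg·m²·s⁻³·A⁻¹.
Combining: S⁻¹·cd·V = (kg·m²·s⁻³·A⁻²) · cd · (kg·m²·s⁻³·A⁻¹) = kg²·m⁴·s⁻⁶·A⁻³·cd.
The exponent of s is -6.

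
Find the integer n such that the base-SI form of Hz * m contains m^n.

Hz = s⁻¹.
Combining: Hz·m = s⁻¹ · m = m·s⁻¹.
The exponent of m is 1.

1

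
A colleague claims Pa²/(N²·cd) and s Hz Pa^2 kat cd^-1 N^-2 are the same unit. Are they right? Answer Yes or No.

Left side:
  N = kg·m/s² = kg·m·s⁻² (force = mass × acceleration).
  So N⁻² = kg⁻²·m⁻²·s⁴.
  Pa = N/m² (pressure = force per area),
      = kg·m⁻¹·s⁻².
  So Pa² = kg²·m⁻²·s⁻⁴.
  Combining: N⁻²·cd⁻¹·Pa² = (kg⁻²·m⁻²·s⁴) · cd⁻¹ · (kg²·m⁻²·s⁻⁴) = m⁻⁴·cd⁻¹.
Right side:
  Hz = 1/s = s⁻¹ (frequency is cycles per second).
  Pa = N/m² (pressure = force per area),
      = kg·m⁻¹·s⁻².
  So Pa² = kg²·m⁻²·s⁻⁴.
  kat = mol/s = s⁻¹·mol (catalytic activity).
  N = kg·m/s² = kg·m·s⁻² (force = mass × acceleration).
  So N⁻² = kg⁻²·m⁻²·s⁴.
  Combining: s·Hz·Pa²·kat·cd⁻¹·N⁻² = s · s⁻¹ · (kg²·m⁻²·s⁻⁴) · (s⁻¹·mol) · cd⁻¹ · (kg⁻²·m⁻²·s⁴) = m⁻⁴·s⁻¹·mol·cd⁻¹.
Left is m⁻⁴·cd⁻¹; right is m⁻⁴·s⁻¹·mol·cd⁻¹ — different.

No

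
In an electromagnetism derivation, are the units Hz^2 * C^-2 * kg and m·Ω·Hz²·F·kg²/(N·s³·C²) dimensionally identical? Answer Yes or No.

Yes

Left side:
  Hz = s⁻¹.
  So Hz² = s⁻².
  C = s·A.
  So C⁻² = s⁻²·A⁻².
  Combining: Hz²·C⁻²·kg = s⁻² · (s⁻²·A⁻²) · kg = kg·s⁻⁴·A⁻².
Right side:
  N = kg·m/s² = kg·m·s⁻² (force = mass × acceleration).
  So N⁻¹ = kg⁻¹·m⁻¹·s².
  Ω = V/A (resistance = voltage per current),
      = kg·m²·s⁻³·A⁻².
  Hz = 1/s = s⁻¹ (frequency is cycles per second).
  So Hz² = s⁻².
  C = A·s = s·A (charge = current × time).
  So C⁻² = s⁻²·A⁻².
  F = C/V (capacitance = charge per voltage),
      = A·s/(kg·m²·s⁻³·A⁻¹) (substituting C and V),
      = kg⁻¹·m⁻²·s⁴·A².
  Combining: N⁻¹·m·Ω·s⁻³·Hz²·C⁻²·F·kg² = (kg⁻¹·m⁻¹·s²) · m · (kg·m²·s⁻³·A⁻²) · s⁻³ · s⁻² · (s⁻²·A⁻²) · (kg⁻¹·m⁻²·s⁴·A²) · kg² = kg·s⁻⁴·A⁻².
Both reduce to kg·s⁻⁴·A⁻².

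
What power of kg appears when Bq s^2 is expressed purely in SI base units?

0

Bq = s⁻¹.
Combining: Bq·s² = s⁻¹ · s² = s.
The exponent of kg is 0.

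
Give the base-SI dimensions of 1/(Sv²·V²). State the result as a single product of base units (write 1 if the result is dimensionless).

Sv = J/kg (equivalent dose = energy per mass),
    = m²·s⁻².
So Sv⁻² = m⁻⁴·s⁴.
V = W/A (potential = power per current),
    = kg·m²·s⁻³·A⁻¹.
So V⁻² = kg⁻²·m⁻⁴·s⁶·A².
Combining: Sv⁻²·V⁻² = (m⁻⁴·s⁴) · (kg⁻²·m⁻⁴·s⁶·A²) = kg⁻²·m⁻⁸·s¹⁰·A².

kg⁻²·m⁻⁸·s¹⁰·A²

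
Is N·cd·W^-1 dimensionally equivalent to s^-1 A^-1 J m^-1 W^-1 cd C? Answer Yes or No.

Left side:
  N = kg·m/s² = kg·m·s⁻² (force = mass × acceleration).
  W = J/s (power = energy per time),
      = kg·m²·s⁻³.
  So W⁻¹ = kg⁻¹·m⁻²·s³.
  Combining: N·cd·W⁻¹ = (kg·m·s⁻²) · cd · (kg⁻¹·m⁻²·s³) = m⁻¹·s·cd.
Right side:
  J = kg·m²·s⁻².
  W = kg·m²·s⁻³.
  So W⁻¹ = kg⁻¹·m⁻²·s³.
  C = s·A.
  Combining: s⁻¹·A⁻¹·J·m⁻¹·W⁻¹·cd·C = s⁻¹ · A⁻¹ · (kg·m²·s⁻²) · m⁻¹ · (kg⁻¹·m⁻²·s³) · cd · (s·A) = m⁻¹·s·cd.
Both reduce to m⁻¹·s·cd.

Yes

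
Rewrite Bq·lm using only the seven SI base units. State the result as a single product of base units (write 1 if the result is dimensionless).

Bq = 1/s = s⁻¹ (activity is decays per second).
lm = cd·sr = cd (luminous flux; sr is dimensionless).
Combining: Bq·lm = s⁻¹ · cd = s⁻¹·cd.

s⁻¹·cd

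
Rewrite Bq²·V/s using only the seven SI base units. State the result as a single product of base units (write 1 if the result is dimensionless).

Bq = 1/s = s⁻¹ (activity is decays per second).
So Bq² = s⁻².
V = W/A (potential = power per current),
    = kg·m²·s⁻³·A⁻¹.
Combining: Bq²·s⁻¹·V = s⁻² · s⁻¹ · (kg·m²·s⁻³·A⁻¹) = kg·m²·s⁻⁶·A⁻¹.

kg·m²·s⁻⁶·A⁻¹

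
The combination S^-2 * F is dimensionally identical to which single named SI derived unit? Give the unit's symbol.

H

S = kg⁻¹·m⁻²·s³·A².
So S⁻² = kg²·m⁴·s⁻⁶·A⁻⁴.
F = kg⁻¹·m⁻²·s⁴·A².
Combining: S⁻²·F = (kg²·m⁴·s⁻⁶·A⁻⁴) · (kg⁻¹·m⁻²·s⁴·A²) = kg·m²·s⁻²·A⁻².
kg·m²·s⁻²·A⁻² is the base-SI form of the henry.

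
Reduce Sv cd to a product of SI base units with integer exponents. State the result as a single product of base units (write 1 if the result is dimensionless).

m²·s⁻²·cd

Sv = m²·s⁻².
Combining: Sv·cd = (m²·s⁻²) · cd = m²·s⁻²·cd.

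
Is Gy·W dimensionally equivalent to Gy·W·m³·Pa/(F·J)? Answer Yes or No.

No

Left side:
  Gy = J/kg (absorbed dose = energy per mass),
      = m²·s⁻².
  W = J/s (power = energy per time),
      = kg·m²·s⁻³.
  Combining: Gy·W = (m²·s⁻²) · (kg·m²·s⁻³) = kg·m⁴·s⁻⁵.
Right side:
  Gy = J/kg (absorbed dose = energy per mass),
      = m²·s⁻².
  W = J/s (power = energy per time),
      = kg·m²·s⁻³.
  F = C/V (capacitance = charge per voltage),
      = A·s/(kg·m²·s⁻³·A⁻¹) (substituting C and V),
      = kg⁻¹·m⁻²·s⁴·A².
  So F⁻¹ = kg·m²·s⁻⁴·A⁻².
  J = N·m (work = force × distance),
      = kg·m²·s⁻².
  So J⁻¹ = kg⁻¹·m⁻²·s².
  Pa = N/m² (pressure = force per area),
      = kg·m⁻¹·s⁻².
  Combining: Gy·W·m³·F⁻¹·J⁻¹·Pa = (m²·s⁻²) · (kg·m²·s⁻³) · m³ · (kg·m²·s⁻⁴·A⁻²) · (kg⁻¹·m⁻²·s²) · (kg·m⁻¹·s⁻²) = kg²·m⁶·s⁻⁹·A⁻².
Left is kg·m⁴·s⁻⁵; right is kg²·m⁶·s⁻⁹·A⁻² — different.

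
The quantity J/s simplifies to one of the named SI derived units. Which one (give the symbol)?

J = kg·m²·s⁻².
Combining: s⁻¹·J = s⁻¹ · (kg·m²·s⁻²) = kg·m²·s⁻³.
kg·m²·s⁻³ is the base-SI form of the watt.

W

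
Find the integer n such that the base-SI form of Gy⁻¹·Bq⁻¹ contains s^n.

Gy = m²·s⁻².
So Gy⁻¹ = m⁻²·s².
Bq = s⁻¹.
So Bq⁻¹ = s.
Combining: Gy⁻¹·Bq⁻¹ = (m⁻²·s²) · s = m⁻²·s³.
The exponent of s is 3.

3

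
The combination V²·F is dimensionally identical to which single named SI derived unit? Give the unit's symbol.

J

V = W/A (potential = power per current),
    = kg·m²·s⁻³·A⁻¹.
So V² = kg²·m⁴·s⁻⁶·A⁻².
F = C/V (capacitance = charge per voltage),
    = A·s/(kg·m²·s⁻³·A⁻¹) (substituting C and V),
    = kg⁻¹·m⁻²·s⁴·A².
Combining: V²·F = (kg²·m⁴·s⁻⁶·A⁻²) · (kg⁻¹·m⁻²·s⁴·A²) = kg·m²·s⁻².
kg·m²·s⁻² is the base-SI form of the joule.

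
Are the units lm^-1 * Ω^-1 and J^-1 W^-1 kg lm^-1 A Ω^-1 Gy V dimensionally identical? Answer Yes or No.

Yes

Left side:
  lm = cd·sr = cd (luminous flux; sr is dimensionless).
  So lm⁻¹ = cd⁻¹.
  Ω = V/A (resistance = voltage per current),
      = kg·m²·s⁻³·A⁻².
  So Ω⁻¹ = kg⁻¹·m⁻²·s³·A².
  Combining: lm⁻¹·Ω⁻¹ = cd⁻¹ · (kg⁻¹·m⁻²·s³·A²) = kg⁻¹·m⁻²·s³·A²·cd⁻¹.
Right side:
  J = N·m (work = force × distance),
      = kg·m²·s⁻².
  So J⁻¹ = kg⁻¹·m⁻²·s².
  W = J/s (power = energy per time),
      = kg·m²·s⁻³.
  So W⁻¹ = kg⁻¹·m⁻²·s³.
  lm = cd·sr = cd (luminous flux; sr is dimensionless).
  So lm⁻¹ = cd⁻¹.
  Ω = V/A (resistance = voltage per current),
      = kg·m²·s⁻³·A⁻².
  So Ω⁻¹ = kg⁻¹·m⁻²·s³·A².
  Gy = J/kg (absorbed dose = energy per mass),
      = m²·s⁻².
  V = W/A (potential = power per current),
      = kg·m²·s⁻³·A⁻¹.
  Combining: J⁻¹·W⁻¹·kg·lm⁻¹·A·Ω⁻¹·Gy·V = (kg⁻¹·m⁻²·s²) · (kg⁻¹·m⁻²·s³) · kg · cd⁻¹ · A · (kg⁻¹·m⁻²·s³·A²) · (m²·s⁻²) · (kg·m²·s⁻³·A⁻¹) = kg⁻¹·m⁻²·s³·A²·cd⁻¹.
Both reduce to kg⁻¹·m⁻²·s³·A²·cd⁻¹.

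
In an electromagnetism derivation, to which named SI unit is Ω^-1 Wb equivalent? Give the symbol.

C

Ω = kg·m²·s⁻³·A⁻².
So Ω⁻¹ = kg⁻¹·m⁻²·s³·A².
Wb = kg·m²·s⁻²·A⁻¹.
Combining: Ω⁻¹·Wb = (kg⁻¹·m⁻²·s³·A²) · (kg·m²·s⁻²·A⁻¹) = s·A.
s·A is the base-SI form of the coulomb.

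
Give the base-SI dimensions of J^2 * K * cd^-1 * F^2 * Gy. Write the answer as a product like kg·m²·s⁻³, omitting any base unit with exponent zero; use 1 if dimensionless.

m²·s²·A⁴·K·cd⁻¹

J = N·m (work = force × distance),
    = kg·m²·s⁻².
So J² = kg²·m⁴·s⁻⁴.
F = C/V (capacitance = charge per voltage),
    = A·s/(kg·m²·s⁻³·A⁻¹) (substituting C and V),
    = kg⁻¹·m⁻²·s⁴·A².
So F² = kg⁻²·m⁻⁴·s⁸·A⁴.
Gy = J/kg (absorbed dose = energy per mass),
    = m²·s⁻².
Combining: J²·K·cd⁻¹·F²·Gy = (kg²·m⁴·s⁻⁴) · K · cd⁻¹ · (kg⁻²·m⁻⁴·s⁸·A⁴) · (m²·s⁻²) = m²·s²·A⁴·K·cd⁻¹.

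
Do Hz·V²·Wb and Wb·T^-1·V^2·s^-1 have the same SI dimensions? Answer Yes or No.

No

Left side:
  Hz = 1/s = s⁻¹ (frequency is cycles per second).
  V = W/A (potential = power per current),
      = kg·m²·s⁻³·A⁻¹.
  So V² = kg²·m⁴·s⁻⁶·A⁻².
  Wb = V·s (flux: a volt is a weber per second),
      = kg·m²·s⁻²·A⁻¹.
  Combining: Hz·V²·Wb = s⁻¹ · (kg²·m⁴·s⁻⁶·A⁻²) · (kg·m²·s⁻²·A⁻¹) = kg³·m⁶·s⁻⁹·A⁻³.
Right side:
  Wb = V·s (flux: a volt is a weber per second),
      = kg·m²·s⁻²·A⁻¹.
  T = Wb/m² (flux density = flux per area),
      = kg·s⁻²·A⁻¹.
  So T⁻¹ = kg⁻¹·s²·A.
  V = W/A (potential = power per current),
      = kg·m²·s⁻³·A⁻¹.
  So V² = kg²·m⁴·s⁻⁶·A⁻².
  Combining: Wb·T⁻¹·V²·s⁻¹ = (kg·m²·s⁻²·A⁻¹) · (kg⁻¹·s²·A) · (kg²·m⁴·s⁻⁶·A⁻²) · s⁻¹ = kg²·m⁶·s⁻⁷·A⁻².
Left is kg³·m⁶·s⁻⁹·A⁻³; right is kg²·m⁶·s⁻⁷·A⁻² — different.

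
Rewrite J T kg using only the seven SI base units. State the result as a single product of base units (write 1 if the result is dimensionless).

kg³·m²·s⁻⁴·A⁻¹

J = kg·m²·s⁻².
T = kg·s⁻²·A⁻¹.
Combining: J·T·kg = (kg·m²·s⁻²) · (kg·s⁻²·A⁻¹) · kg = kg³·m²·s⁻⁴·A⁻¹.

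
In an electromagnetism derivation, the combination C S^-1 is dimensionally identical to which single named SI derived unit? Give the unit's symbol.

Wb

C = A·s = s·A (charge = current × time).
S = 1/Ω (conductance is reciprocal resistance),
    = kg⁻¹·m⁻²·s³·A².
So S⁻¹ = kg·m²·s⁻³·A⁻².
Combining: C·S⁻¹ = (s·A) · (kg·m²·s⁻³·A⁻²) = kg·m²·s⁻²·A⁻¹.
kg·m²·s⁻²·A⁻¹ is the base-SI form of the weber.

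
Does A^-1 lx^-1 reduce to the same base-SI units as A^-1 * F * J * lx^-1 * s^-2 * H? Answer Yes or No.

No

Left side:
  lx = lm/m² (illuminance = luminous flux per area),
      = m⁻²·cd.
  So lx⁻¹ = m²·cd⁻¹.
  Combining: A⁻¹·lx⁻¹ = A⁻¹ · (m²·cd⁻¹) = m²·A⁻¹·cd⁻¹.
Right side:
  F = kg⁻¹·m⁻²·s⁴·A².
  J = kg·m²·s⁻².
  lx = m⁻²·cd.
  So lx⁻¹ = m²·cd⁻¹.
  H = kg·m²·s⁻²·A⁻².
  Combining: A⁻¹·F·J·lx⁻¹·s⁻²·H = A⁻¹ · (kg⁻¹·m⁻²·s⁴·A²) · (kg·m²·s⁻²) · (m²·cd⁻¹) · s⁻² · (kg·m²·s⁻²·A⁻²) = kg·m⁴·s⁻²·A⁻¹·cd⁻¹.
Left is m²·A⁻¹·cd⁻¹; right is kg·m⁴·s⁻²·A⁻¹·cd⁻¹ — different.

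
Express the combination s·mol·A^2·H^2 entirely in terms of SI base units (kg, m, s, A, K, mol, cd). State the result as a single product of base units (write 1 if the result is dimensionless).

H = Wb/A (inductance = flux per current),
    = kg·m²·s⁻²·A⁻².
So H² = kg²·m⁴·s⁻⁴·A⁻⁴.
Combining: s·mol·A²·H² = s · mol · A² · (kg²·m⁴·s⁻⁴·A⁻⁴) = kg²·m⁴·s⁻³·A⁻²·mol.

kg²·m⁴·s⁻³·A⁻²·mol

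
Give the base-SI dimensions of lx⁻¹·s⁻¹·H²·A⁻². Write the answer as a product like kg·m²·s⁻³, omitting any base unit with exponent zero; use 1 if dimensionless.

lx = lm/m² (illuminance = luminous flux per area),
    = m⁻²·cd.
So lx⁻¹ = m²·cd⁻¹.
H = Wb/A (inductance = flux per current),
    = kg·m²·s⁻²·A⁻².
So H² = kg²·m⁴·s⁻⁴·A⁻⁴.
Combining: lx⁻¹·s⁻¹·H²·A⁻² = (m²·cd⁻¹) · s⁻¹ · (kg²·m⁴·s⁻⁴·A⁻⁴) · A⁻² = kg²·m⁶·s⁻⁵·A⁻⁶·cd⁻¹.

kg²·m⁶·s⁻⁵·A⁻⁶·cd⁻¹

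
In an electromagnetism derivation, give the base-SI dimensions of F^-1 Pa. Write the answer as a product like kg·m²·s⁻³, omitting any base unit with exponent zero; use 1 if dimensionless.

F = C/V (capacitance = charge per voltage),
    = A·s/(kg·m²·s⁻³·A⁻¹) (substituting C and V),
    = kg⁻¹·m⁻²·s⁴·A².
So F⁻¹ = kg·m²·s⁻⁴·A⁻².
Pa = N/m² (pressure = force per area),
    = kg·m⁻¹·s⁻².
Combining: F⁻¹·Pa = (kg·m²·s⁻⁴·A⁻²) · (kg·m⁻¹·s⁻²) = kg²·m·s⁻⁶·A⁻².

kg²·m·s⁻⁶·A⁻²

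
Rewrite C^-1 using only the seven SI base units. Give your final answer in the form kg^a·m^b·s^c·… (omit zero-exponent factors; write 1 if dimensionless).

C = A·s = s·A (charge = current × time).
So C⁻¹ = s⁻¹·A⁻¹.

s⁻¹·A⁻¹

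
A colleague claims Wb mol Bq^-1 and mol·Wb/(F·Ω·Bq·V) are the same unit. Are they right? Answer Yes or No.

Left side:
  Wb = kg·m²·s⁻²·A⁻¹.
  Bq = s⁻¹.
  So Bq⁻¹ = s.
  Combining: Wb·mol·Bq⁻¹ = (kg·m²·s⁻²·A⁻¹) · mol · s = kg·m²·s⁻¹·A⁻¹·mol.
Right side:
  F = C/V (capacitance = charge per voltage),
      = A·s/(kg·m²·s⁻³·A⁻¹) (substituting C and V),
      = kg⁻¹·m⁻²·s⁴·A².
  So F⁻¹ = kg·m²·s⁻⁴·A⁻².
  Ω = V/A (resistance = voltage per current),
      = kg·m²·s⁻³·A⁻².
  So Ω⁻¹ = kg⁻¹·m⁻²·s³·A².
  Bq = 1/s = s⁻¹ (activity is decays per second).
  So Bq⁻¹ = s.
  Wb = V·s (flux: a volt is a weber per second),
      = kg·m²·s⁻²·A⁻¹.
  V = W/A (potential = power per current),
      = kg·m²·s⁻³·A⁻¹.
  So V⁻¹ = kg⁻¹·m⁻²·s³·A.
  Combining: F⁻¹·mol·Ω⁻¹·Bq⁻¹·Wb·V⁻¹ = (kg·m²·s⁻⁴·A⁻²) · mol · (kg⁻¹·m⁻²·s³·A²) · s · (kg·m²·s⁻²·A⁻¹) · (kg⁻¹·m⁻²·s³·A) = s·mol.
Left is kg·m²·s⁻¹·A⁻¹·mol; right is s·mol — different.

No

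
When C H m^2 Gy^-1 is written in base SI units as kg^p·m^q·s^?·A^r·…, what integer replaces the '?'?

C = A·s = s·A (charge = current × time).
H = Wb/A (inductance = flux per current),
    = kg·m²·s⁻²·A⁻².
Gy = J/kg (absorbed dose = energy per mass),
    = m²·s⁻².
So Gy⁻¹ = m⁻²·s².
Combining: C·H·m²·Gy⁻¹ = (s·A) · (kg·m²·s⁻²·A⁻²) · m² · (m⁻²·s²) = kg·m²·s·A⁻¹.
The exponent of s is 1.

1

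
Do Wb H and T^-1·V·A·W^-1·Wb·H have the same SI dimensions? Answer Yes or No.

No

Left side:
  Wb = V·s (flux: a volt is a weber per second),
      = kg·m²·s⁻²·A⁻¹.
  H = Wb/A (inductance = flux per current),
      = kg·m²·s⁻²·A⁻².
  Combining: Wb·H = (kg·m²·s⁻²·A⁻¹) · (kg·m²·s⁻²·A⁻²) = kg²·m⁴·s⁻⁴·A⁻³.
Right side:
  T = Wb/m² (flux density = flux per area),
      = kg·s⁻²·A⁻¹.
  So T⁻¹ = kg⁻¹·s²·A.
  V = W/A (potential = power per current),
      = kg·m²·s⁻³·A⁻¹.
  W = J/s (power = energy per time),
      = kg·m²·s⁻³.
  So W⁻¹ = kg⁻¹·m⁻²·s³.
  Wb = V·s (flux: a volt is a weber per second),
      = kg·m²·s⁻²·A⁻¹.
  H = Wb/A (inductance = flux per current),
      = kg·m²·s⁻²·A⁻².
  Combining: T⁻¹·V·A·W⁻¹·Wb·H = (kg⁻¹·s²·A) · (kg·m²·s⁻³·A⁻¹) · A · (kg⁻¹·m⁻²·s³) · (kg·m²·s⁻²·A⁻¹) · (kg·m²·s⁻²·A⁻²) = kg·m⁴·s⁻²·A⁻².
Left is kg²·m⁴·s⁻⁴·A⁻³; right is kg·m⁴·s⁻²·A⁻² — different.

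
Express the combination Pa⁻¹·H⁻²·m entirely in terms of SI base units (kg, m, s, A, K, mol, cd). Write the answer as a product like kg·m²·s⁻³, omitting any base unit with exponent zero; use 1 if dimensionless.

kg⁻³·m⁻²·s⁶·A⁴

Pa = N/m² (pressure = force per area),
    = kg·m⁻¹·s⁻².
So Pa⁻¹ = kg⁻¹·m·s².
H = Wb/A (inductance = flux per current),
    = kg·m²·s⁻²·A⁻².
So H⁻² = kg⁻²·m⁻⁴·s⁴·A⁴.
Combining: Pa⁻¹·H⁻²·m = (kg⁻¹·m·s²) · (kg⁻²·m⁻⁴·s⁴·A⁴) · m = kg⁻³·m⁻²·s⁶·A⁴.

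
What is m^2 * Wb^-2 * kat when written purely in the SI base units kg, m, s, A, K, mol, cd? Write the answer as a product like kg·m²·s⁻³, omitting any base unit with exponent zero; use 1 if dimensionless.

kg⁻²·m⁻²·s³·A²·mol

Wb = V·s (flux: a volt is a weber per second),
    = kg·m²·s⁻²·A⁻¹.
So Wb⁻² = kg⁻²·m⁻⁴·s⁴·A².
kat = mol/s = s⁻¹·mol (catalytic activity).
Combining: m²·Wb⁻²·kat = m² · (kg⁻²·m⁻⁴·s⁴·A²) · (s⁻¹·mol) = kg⁻²·m⁻²·s³·A²·mol.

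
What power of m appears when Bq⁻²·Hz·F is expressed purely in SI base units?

-2

Bq = 1/s = s⁻¹ (activity is decays per second).
So Bq⁻² = s².
Hz = 1/s = s⁻¹ (frequency is cycles per second).
F = C/V (capacitance = charge per voltage),
    = A·s/(kg·m²·s⁻³·A⁻¹) (substituting C and V),
    = kg⁻¹·m⁻²·s⁴·A².
Combining: Bq⁻²·Hz·F = s² · s⁻¹ · (kg⁻¹·m⁻²·s⁴·A²) = kg⁻¹·m⁻²·s⁵·A².
The exponent of m is -2.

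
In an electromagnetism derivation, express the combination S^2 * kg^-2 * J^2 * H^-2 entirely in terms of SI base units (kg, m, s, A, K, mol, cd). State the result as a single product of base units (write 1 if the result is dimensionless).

S = 1/Ω (conductance is reciprocal resistance),
    = kg⁻¹·m⁻²·s³·A².
So S² = kg⁻²·m⁻⁴·s⁶·A⁴.
J = N·m (work = force × distance),
    = kg·m²·s⁻².
So J² = kg²·m⁴·s⁻⁴.
H = Wb/A (inductance = flux per current),
    = kg·m²·s⁻²·A⁻².
So H⁻² = kg⁻²·m⁻⁴·s⁴·A⁴.
Combining: S²·kg⁻²·J²·H⁻² = (kg⁻²·m⁻⁴·s⁶·A⁴) · kg⁻² · (kg²·m⁴·s⁻⁴) · (kg⁻²·m⁻⁴·s⁴·A⁴) = kg⁻⁴·m⁻⁴·s⁶·A⁸.

kg⁻⁴·m⁻⁴·s⁶·A⁸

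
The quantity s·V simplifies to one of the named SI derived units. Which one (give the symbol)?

Wb

V = kg·m²·s⁻³·A⁻¹.
Combining: s·V = s · (kg·m²·s⁻³·A⁻¹) = kg·m²·s⁻²·A⁻¹.
kg·m²·s⁻²·A⁻¹ is the base-SI form of the weber.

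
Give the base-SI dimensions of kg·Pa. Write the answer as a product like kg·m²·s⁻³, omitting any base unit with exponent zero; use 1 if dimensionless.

kg²·m⁻¹·s⁻²

Pa = kg·m⁻¹·s⁻².
Combining: kg·Pa = kg · (kg·m⁻¹·s⁻²) = kg²·m⁻¹·s⁻².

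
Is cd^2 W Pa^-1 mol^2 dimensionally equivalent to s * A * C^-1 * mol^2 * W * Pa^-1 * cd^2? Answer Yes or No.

Yes

Left side:
  W = kg·m²·s⁻³.
  Pa = kg·m⁻¹·s⁻².
  So Pa⁻¹ = kg⁻¹·m·s².
  Combining: cd²·W·Pa⁻¹·mol² = cd² · (kg·m²·s⁻³) · (kg⁻¹·m·s²) · mol² = m³·s⁻¹·mol²·cd².
Right side:
  C = s·A.
  So C⁻¹ = s⁻¹·A⁻¹.
  W = kg·m²·s⁻³.
  Pa = kg·m⁻¹·s⁻².
  So Pa⁻¹ = kg⁻¹·m·s².
  Combining: s·A·C⁻¹·mol²·W·Pa⁻¹·cd² = s · A · (s⁻¹·A⁻¹) · mol² · (kg·m²·s⁻³) · (kg⁻¹·m·s²) · cd² = m³·s⁻¹·mol²·cd².
Both reduce to m³·s⁻¹·mol²·cd².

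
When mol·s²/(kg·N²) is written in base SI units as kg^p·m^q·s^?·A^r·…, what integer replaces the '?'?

6

N = kg·m/s² = kg·m·s⁻² (force = mass × acceleration).
So N⁻² = kg⁻²·m⁻²·s⁴.
Combining: mol·s²·kg⁻¹·N⁻² = mol · s² · kg⁻¹ · (kg⁻²·m⁻²·s⁴) = kg⁻³·m⁻²·s⁶·mol.
The exponent of s is 6.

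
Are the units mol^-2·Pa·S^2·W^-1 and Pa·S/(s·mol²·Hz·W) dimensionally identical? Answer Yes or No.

Left side:
  Pa = kg·m⁻¹·s⁻².
  S = kg⁻¹·m⁻²·s³·A².
  So S² = kg⁻²·m⁻⁴·s⁶·A⁴.
  W = kg·m²·s⁻³.
  So W⁻¹ = kg⁻¹·m⁻²·s³.
  Combining: mol⁻²·Pa·S²·W⁻¹ = mol⁻² · (kg·m⁻¹·s⁻²) · (kg⁻²·m⁻⁴·s⁶·A⁴) · (kg⁻¹·m⁻²·s³) = kg⁻²·m⁻⁷·s⁷·A⁴·mol⁻².
Right side:
  Pa = kg·m⁻¹·s⁻².
  Hz = s⁻¹.
  So Hz⁻¹ = s.
  S = kg⁻¹·m⁻²·s³·A².
  W = kg·m²·s⁻³.
  So W⁻¹ = kg⁻¹·m⁻²·s³.
  Combining: s⁻¹·mol⁻²·Pa·Hz⁻¹·S·W⁻¹ = s⁻¹ · mol⁻² · (kg·m⁻¹·s⁻²) · s · (kg⁻¹·m⁻²·s³·A²) · (kg⁻¹·m⁻²·s³) = kg⁻¹·m⁻⁵·s⁴·A²·mol⁻².
Left is kg⁻²·m⁻⁷·s⁷·A⁴·mol⁻²; right is kg⁻¹·m⁻⁵·s⁴·A²·mol⁻² — different.

No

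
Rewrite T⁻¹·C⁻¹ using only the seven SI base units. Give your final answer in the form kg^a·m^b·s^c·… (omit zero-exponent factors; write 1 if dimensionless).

kg⁻¹·s

T = kg·s⁻²·A⁻¹.
So T⁻¹ = kg⁻¹·s²·A.
C = s·A.
So C⁻¹ = s⁻¹·A⁻¹.
Combining: T⁻¹·C⁻¹ = (kg⁻¹·s²·A) · (s⁻¹·A⁻¹) = kg⁻¹·s.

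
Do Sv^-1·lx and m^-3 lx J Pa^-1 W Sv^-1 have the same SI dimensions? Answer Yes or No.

Left side:
  Sv = m²·s⁻².
  So Sv⁻¹ = m⁻²·s².
  lx = m⁻²·cd.
  Combining: Sv⁻¹·lx = (m⁻²·s²) · (m⁻²·cd) = m⁻⁴·s²·cd.
Right side:
  lx = m⁻²·cd.
  J = kg·m²·s⁻².
  Pa = kg·m⁻¹·s⁻².
  So Pa⁻¹ = kg⁻¹·m·s².
  W = kg·m²·s⁻³.
  Sv = m²·s⁻².
  So Sv⁻¹ = m⁻²·s².
  Combining: m⁻³·lx·J·Pa⁻¹·W·Sv⁻¹ = m⁻³ · (m⁻²·cd) · (kg·m²·s⁻²) · (kg⁻¹·m·s²) · (kg·m²·s⁻³) · (m⁻²·s²) = kg·m⁻²·s⁻¹·cd.
Left is m⁻⁴·s²·cd; right is kg·m⁻²·s⁻¹·cd — different.

No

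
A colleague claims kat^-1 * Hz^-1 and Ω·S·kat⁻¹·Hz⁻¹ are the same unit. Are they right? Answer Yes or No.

Yes

Left side:
  kat = mol/s = s⁻¹·mol (catalytic activity).
  So kat⁻¹ = s·mol⁻¹.
  Hz = 1/s = s⁻¹ (frequency is cycles per second).
  So Hz⁻¹ = s.
  Combining: kat⁻¹·Hz⁻¹ = (s·mol⁻¹) · s = s²·mol⁻¹.
Right side:
  Ω = V/A (resistance = voltage per current),
      = kg·m²·s⁻³·A⁻².
  S = 1/Ω (conductance is reciprocal resistance),
      = kg⁻¹·m⁻²·s³·A².
  kat = mol/s = s⁻¹·mol (catalytic activity).
  So kat⁻¹ = s·mol⁻¹.
  Hz = 1/s = s⁻¹ (frequency is cycles per second).
  So Hz⁻¹ = s.
  Combining: Ω·S·kat⁻¹·Hz⁻¹ = (kg·m²·s⁻³·A⁻²) · (kg⁻¹·m⁻²·s³·A²) · (s·mol⁻¹) · s = s²·mol⁻¹.
Both reduce to s²·mol⁻¹.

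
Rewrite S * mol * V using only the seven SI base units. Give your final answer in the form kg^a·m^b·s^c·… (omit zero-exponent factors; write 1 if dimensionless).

A·mol

S = 1/Ω (conductance is reciprocal resistance),
    = kg⁻¹·m⁻²·s³·A².
V = W/A (potential = power per current),
    = kg·m²·s⁻³·A⁻¹.
Combining: S·mol·V = (kg⁻¹·m⁻²·s³·A²) · mol · (kg·m²·s⁻³·A⁻¹) = A·mol.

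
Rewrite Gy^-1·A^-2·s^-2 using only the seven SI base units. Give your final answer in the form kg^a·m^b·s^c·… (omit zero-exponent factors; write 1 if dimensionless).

m⁻²·A⁻²

Gy = J/kg (absorbed dose = energy per mass),
    = m²·s⁻².
So Gy⁻¹ = m⁻²·s².
Combining: Gy⁻¹·A⁻²·s⁻² = (m⁻²·s²) · A⁻² · s⁻² = m⁻²·A⁻².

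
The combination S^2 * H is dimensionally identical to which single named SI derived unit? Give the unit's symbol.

F

S = 1/Ω (conductance is reciprocal resistance),
    = kg⁻¹·m⁻²·s³·A².
So S² = kg⁻²·m⁻⁴·s⁶·A⁴.
H = Wb/A (inductance = flux per current),
    = kg·m²·s⁻²·A⁻².
Combining: S²·H = (kg⁻²·m⁻⁴·s⁶·A⁴) · (kg·m²·s⁻²·A⁻²) = kg⁻¹·m⁻²·s⁴·A².
kg⁻¹·m⁻²·s⁴·A² is the base-SI form of the farad.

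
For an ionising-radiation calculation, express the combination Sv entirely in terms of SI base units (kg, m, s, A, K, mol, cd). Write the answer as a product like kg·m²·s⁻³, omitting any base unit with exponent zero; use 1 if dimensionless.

m²·s⁻²

Sv = m²·s⁻².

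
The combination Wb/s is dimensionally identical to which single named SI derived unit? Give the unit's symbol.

V

Wb = V·s (flux: a volt is a weber per second),
    = kg·m²·s⁻²·A⁻¹.
Combining: Wb·s⁻¹ = (kg·m²·s⁻²·A⁻¹) · s⁻¹ = kg·m²·s⁻³·A⁻¹.
kg·m²·s⁻³·A⁻¹ is the base-SI form of the volt.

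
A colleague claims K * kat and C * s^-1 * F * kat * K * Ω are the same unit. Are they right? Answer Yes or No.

No

Left side:
  kat = mol/s = s⁻¹·mol (catalytic activity).
  Combining: K·kat = K · (s⁻¹·mol) = s⁻¹·K·mol.
Right side:
  C = s·A.
  F = kg⁻¹·m⁻²·s⁴·A².
  kat = s⁻¹·mol.
  Ω = kg·m²·s⁻³·A⁻².
  Combining: C·s⁻¹·F·kat·K·Ω = (s·A) · s⁻¹ · (kg⁻¹·m⁻²·s⁴·A²) · (s⁻¹·mol) · K · (kg·m²·s⁻³·A⁻²) = A·K·mol.
Left is s⁻¹·K·mol; right is A·K·mol — different.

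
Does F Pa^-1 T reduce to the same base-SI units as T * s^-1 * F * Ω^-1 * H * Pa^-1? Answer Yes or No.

Left side:
  F = kg⁻¹·m⁻²·s⁴·A².
  Pa = kg·m⁻¹·s⁻².
  So Pa⁻¹ = kg⁻¹·m·s².
  T = kg·s⁻²·A⁻¹.
  Combining: F·Pa⁻¹·T = (kg⁻¹·m⁻²·s⁴·A²) · (kg⁻¹·m·s²) · (kg·s⁻²·A⁻¹) = kg⁻¹·m⁻¹·s⁴·A.
Right side:
  T = Wb/m² (flux density = flux per area),
      = kg·s⁻²·A⁻¹.
  F = C/V (capacitance = charge per voltage),
      = A·s/(kg·m²·s⁻³·A⁻¹) (substituting C and V),
      = kg⁻¹·m⁻²·s⁴·A².
  Ω = V/A (resistance = voltage per current),
      = kg·m²·s⁻³·A⁻².
  So Ω⁻¹ = kg⁻¹·m⁻²·s³·A².
  H = Wb/A (inductance = flux per current),
      = kg·m²·s⁻²·A⁻².
  Pa = N/m² (pressure = force per area),
      = kg·m⁻¹·s⁻².
  So Pa⁻¹ = kg⁻¹·m·s².
  Combining: T·s⁻¹·F·Ω⁻¹·H·Pa⁻¹ = (kg·s⁻²·A⁻¹) · s⁻¹ · (kg⁻¹·m⁻²·s⁴·A²) · (kg⁻¹·m⁻²·s³·A²) · (kg·m²·s⁻²·A⁻²) · (kg⁻¹·m·s²) = kg⁻¹·m⁻¹·s⁴·A.
Both reduce to kg⁻¹·m⁻¹·s⁴·A.

Yes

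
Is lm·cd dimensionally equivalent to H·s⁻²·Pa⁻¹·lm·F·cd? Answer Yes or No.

Left side:
  lm = cd.
  Combining: lm·cd = cd · cd = cd².
Right side:
  H = kg·m²·s⁻²·A⁻².
  Pa = kg·m⁻¹·s⁻².
  So Pa⁻¹ = kg⁻¹·m·s².
  lm = cd.
  F = kg⁻¹·m⁻²·s⁴·A².
  Combining: H·s⁻²·Pa⁻¹·lm·F·cd = (kg·m²·s⁻²·A⁻²) · s⁻² · (kg⁻¹·m·s²) · cd · (kg⁻¹·m⁻²·s⁴·A²) · cd = kg⁻¹·m·s²·cd².
Left is cd²; right is kg⁻¹·m·s²·cd² — different.

No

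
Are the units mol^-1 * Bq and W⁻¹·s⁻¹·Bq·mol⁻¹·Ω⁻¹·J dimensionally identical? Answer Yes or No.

No

Left side:
  Bq = 1/s = s⁻¹ (activity is decays per second).
  Combining: mol⁻¹·Bq = mol⁻¹ · s⁻¹ = s⁻¹·mol⁻¹.
Right side:
  W = J/s (power = energy per time),
      = kg·m²·s⁻³.
  So W⁻¹ = kg⁻¹·m⁻²·s³.
  Bq = 1/s = s⁻¹ (activity is decays per second).
  Ω = V/A (resistance = voltage per current),
      = kg·m²·s⁻³·A⁻².
  So Ω⁻¹ = kg⁻¹·m⁻²·s³·A².
  J = N·m (work = force × distance),
      = kg·m²·s⁻².
  Combining: W⁻¹·s⁻¹·Bq·mol⁻¹·Ω⁻¹·J = (kg⁻¹·m⁻²·s³) · s⁻¹ · s⁻¹ · mol⁻¹ · (kg⁻¹·m⁻²·s³·A²) · (kg·m²·s⁻²) = kg⁻¹·m⁻²·s²·A²·mol⁻¹.
Left is s⁻¹·mol⁻¹; right is kg⁻¹·m⁻²·s²·A²·mol⁻¹ — different.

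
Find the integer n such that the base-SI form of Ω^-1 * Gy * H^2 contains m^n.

4

Ω = V/A (resistance = voltage per current),
    = kg·m²·s⁻³·A⁻².
So Ω⁻¹ = kg⁻¹·m⁻²·s³·A².
Gy = J/kg (absorbed dose = energy per mass),
    = m²·s⁻².
H = Wb/A (inductance = flux per current),
    = kg·m²·s⁻²·A⁻².
So H² = kg²·m⁴·s⁻⁴·A⁻⁴.
Combining: Ω⁻¹·Gy·H² = (kg⁻¹·m⁻²·s³·A²) · (m²·s⁻²) · (kg²·m⁴·s⁻⁴·A⁻⁴) = kg·m⁴·s⁻³·A⁻².
The exponent of m is 4.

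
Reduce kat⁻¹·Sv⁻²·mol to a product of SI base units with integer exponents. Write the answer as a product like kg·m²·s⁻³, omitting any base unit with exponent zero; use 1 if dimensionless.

kat = mol/s = s⁻¹·mol (catalytic activity).
So kat⁻¹ = s·mol⁻¹.
Sv = J/kg (equivalent dose = energy per mass),
    = m²·s⁻².
So Sv⁻² = m⁻⁴·s⁴.
Combining: kat⁻¹·Sv⁻²·mol = (s·mol⁻¹) · (m⁻⁴·s⁴) · mol = m⁻⁴·s⁵.

m⁻⁴·s⁵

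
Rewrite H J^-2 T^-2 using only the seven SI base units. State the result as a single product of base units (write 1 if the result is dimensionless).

kg⁻³·m⁻²·s⁶

H = kg·m²·s⁻²·A⁻².
J = kg·m²·s⁻².
So J⁻² = kg⁻²·m⁻⁴·s⁴.
T = kg·s⁻²·A⁻¹.
So T⁻² = kg⁻²·s⁴·A².
Combining: H·J⁻²·T⁻² = (kg·m²·s⁻²·A⁻²) · (kg⁻²·m⁻⁴·s⁴) · (kg⁻²·s⁴·A²) = kg⁻³·m⁻²·s⁶.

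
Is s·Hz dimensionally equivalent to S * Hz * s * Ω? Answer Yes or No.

Yes

Left side:
  Hz = 1/s = s⁻¹ (frequency is cycles per second).
  Combining: s·Hz = s · s⁻¹ = 1.
Right side:
  S = kg⁻¹·m⁻²·s³·A².
  Hz = s⁻¹.
  Ω = kg·m²·s⁻³·A⁻².
  Combining: S·Hz·s·Ω = (kg⁻¹·m⁻²·s³·A²) · s⁻¹ · s · (kg·m²·s⁻³·A⁻²) = 1.
Both reduce to 1.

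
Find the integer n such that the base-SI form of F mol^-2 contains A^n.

F = kg⁻¹·m⁻²·s⁴·A².
Combining: F·mol⁻² = (kg⁻¹·m⁻²·s⁴·A²) · mol⁻² = kg⁻¹·m⁻²·s⁴·A²·mol⁻².
The exponent of A is 2.

2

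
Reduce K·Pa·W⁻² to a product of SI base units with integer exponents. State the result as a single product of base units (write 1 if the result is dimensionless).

kg⁻¹·m⁻⁵·s⁴·K

Pa = kg·m⁻¹·s⁻².
W = kg·m²·s⁻³.
So W⁻² = kg⁻²·m⁻⁴·s⁶.
Combining: K·Pa·W⁻² = K · (kg·m⁻¹·s⁻²) · (kg⁻²·m⁻⁴·s⁶) = kg⁻¹·m⁻⁵·s⁴·K.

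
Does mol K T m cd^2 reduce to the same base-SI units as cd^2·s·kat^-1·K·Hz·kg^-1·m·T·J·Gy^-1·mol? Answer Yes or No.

No

Left side:
  T = Wb/m² (flux density = flux per area),
      = kg·s⁻²·A⁻¹.
  Combining: mol·K·T·m·cd² = mol · K · (kg·s⁻²·A⁻¹) · m · cd² = kg·m·s⁻²·A⁻¹·K·mol·cd².
Right side:
  kat = mol/s = s⁻¹·mol (catalytic activity).
  So kat⁻¹ = s·mol⁻¹.
  Hz = 1/s = s⁻¹ (frequency is cycles per second).
  T = Wb/m² (flux density = flux per area),
      = kg·s⁻²·A⁻¹.
  J = N·m (work = force × distance),
      = kg·m²·s⁻².
  Gy = J/kg (absorbed dose = energy per mass),
      = m²·s⁻².
  So Gy⁻¹ = m⁻²·s².
  Combining: cd²·s·kat⁻¹·K·Hz·kg⁻¹·m·T·J·Gy⁻¹·mol = cd² · s · (s·mol⁻¹) · K · s⁻¹ · kg⁻¹ · m · (kg·s⁻²·A⁻¹) · (kg·m²·s⁻²) · (m⁻²·s²) · mol = kg·m·s⁻¹·A⁻¹·K·cd².
Left is kg·m·s⁻²·A⁻¹·K·mol·cd²; right is kg·m·s⁻¹·A⁻¹·K·cd² — different.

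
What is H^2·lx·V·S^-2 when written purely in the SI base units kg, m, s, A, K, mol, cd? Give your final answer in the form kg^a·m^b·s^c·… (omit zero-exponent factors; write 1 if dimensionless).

kg⁵·m⁸·s⁻¹³·A⁻⁹·cd

H = Wb/A (inductance = flux per current),
    = kg·m²·s⁻²·A⁻².
So H² = kg²·m⁴·s⁻⁴·A⁻⁴.
lx = lm/m² (illuminance = luminous flux per area),
    = m⁻²·cd.
V = W/A (potential = power per current),
    = kg·m²·s⁻³·A⁻¹.
S = 1/Ω (conductance is reciprocal resistance),
    = kg⁻¹·m⁻²·s³·A².
So S⁻² = kg²·m⁴·s⁻⁶·A⁻⁴.
Combining: H²·lx·V·S⁻² = (kg²·m⁴·s⁻⁴·A⁻⁴) · (m⁻²·cd) · (kg·m²·s⁻³·A⁻¹) · (kg²·m⁴·s⁻⁶·A⁻⁴) = kg⁵·m⁸·s⁻¹³·A⁻⁹·cd.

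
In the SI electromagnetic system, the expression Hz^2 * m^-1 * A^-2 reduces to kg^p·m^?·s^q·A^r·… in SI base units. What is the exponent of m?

Hz = s⁻¹.
So Hz² = s⁻².
Combining: Hz²·m⁻¹·A⁻² = s⁻² · m⁻¹ · A⁻² = m⁻¹·s⁻²·A⁻².
The exponent of m is -1.

-1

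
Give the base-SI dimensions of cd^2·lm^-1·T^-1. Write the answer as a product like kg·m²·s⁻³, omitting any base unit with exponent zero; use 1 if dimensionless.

kg⁻¹·s²·A·cd

lm = cd·sr = cd (luminous flux; sr is dimensionless).
So lm⁻¹ = cd⁻¹.
T = Wb/m² (flux density = flux per area),
    = kg·s⁻²·A⁻¹.
So T⁻¹ = kg⁻¹·s²·A.
Combining: cd²·lm⁻¹·T⁻¹ = cd² · cd⁻¹ · (kg⁻¹·s²·A) = kg⁻¹·s²·A·cd.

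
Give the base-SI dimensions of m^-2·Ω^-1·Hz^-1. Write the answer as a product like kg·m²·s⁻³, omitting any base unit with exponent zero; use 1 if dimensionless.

Ω = V/A (resistance = voltage per current),
    = kg·m²·s⁻³·A⁻².
So Ω⁻¹ = kg⁻¹·m⁻²·s³·A².
Hz = 1/s = s⁻¹ (frequency is cycles per second).
So Hz⁻¹ = s.
Combining: m⁻²·Ω⁻¹·Hz⁻¹ = m⁻² · (kg⁻¹·m⁻²·s³·A²) · s = kg⁻¹·m⁻⁴·s⁴·A².

kg⁻¹·m⁻⁴·s⁴·A²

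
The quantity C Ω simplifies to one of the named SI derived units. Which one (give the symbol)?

Wb

C = A·s = s·A (charge = current × time).
Ω = V/A (resistance = voltage per current),
    = kg·m²·s⁻³·A⁻².
Combining: C·Ω = (s·A) · (kg·m²·s⁻³·A⁻²) = kg·m²·s⁻²·A⁻¹.
kg·m²·s⁻²·A⁻¹ is the base-SI form of the weber.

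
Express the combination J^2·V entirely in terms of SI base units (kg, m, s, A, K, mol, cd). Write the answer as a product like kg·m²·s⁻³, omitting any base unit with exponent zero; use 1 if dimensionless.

kg³·m⁶·s⁻⁷·A⁻¹

J = N·m (work = force × distance),
    = kg·m²·s⁻².
So J² = kg²·m⁴·s⁻⁴.
V = W/A (potential = power per current),
    = kg·m²·s⁻³·A⁻¹.
Combining: J²·V = (kg²·m⁴·s⁻⁴) · (kg·m²·s⁻³·A⁻¹) = kg³·m⁶·s⁻⁷·A⁻¹.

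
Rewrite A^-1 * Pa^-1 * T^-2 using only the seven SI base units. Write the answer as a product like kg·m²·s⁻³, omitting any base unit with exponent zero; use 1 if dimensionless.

Pa = kg·m⁻¹·s⁻².
So Pa⁻¹ = kg⁻¹·m·s².
T = kg·s⁻²·A⁻¹.
So T⁻² = kg⁻²·s⁴·A².
Combining: A⁻¹·Pa⁻¹·T⁻² = A⁻¹ · (kg⁻¹·m·s²) · (kg⁻²·s⁴·A²) = kg⁻³·m·s⁶·A.

kg⁻³·m·s⁶·A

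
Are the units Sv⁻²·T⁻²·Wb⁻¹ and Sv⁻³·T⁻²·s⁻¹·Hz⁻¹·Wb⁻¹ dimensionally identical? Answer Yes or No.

Left side:
  Sv = J/kg (equivalent dose = energy per mass),
      = m²·s⁻².
  So Sv⁻² = m⁻⁴·s⁴.
  T = Wb/m² (flux density = flux per area),
      = kg·s⁻²·A⁻¹.
  So T⁻² = kg⁻²·s⁴·A².
  Wb = V·s (flux: a volt is a weber per second),
      = kg·m²·s⁻²·A⁻¹.
  So Wb⁻¹ = kg⁻¹·m⁻²·s²·A.
  Combining: Sv⁻²·T⁻²·Wb⁻¹ = (m⁻⁴·s⁴) · (kg⁻²·s⁴·A²) · (kg⁻¹·m⁻²·s²·A) = kg⁻³·m⁻⁶·s¹⁰·A³.
Right side:
  Sv = J/kg (equivalent dose = energy per mass),
      = m²·s⁻².
  So Sv⁻³ = m⁻⁶·s⁶.
  T = Wb/m² (flux density = flux per area),
      = kg·s⁻²·A⁻¹.
  So T⁻² = kg⁻²·s⁴·A².
  Hz = 1/s = s⁻¹ (frequency is cycles per second).
  So Hz⁻¹ = s.
  Wb = V·s (flux: a volt is a weber per second),
      = kg·m²·s⁻²·A⁻¹.
  So Wb⁻¹ = kg⁻¹·m⁻²·s²·A.
  Combining: Sv⁻³·T⁻²·s⁻¹·Hz⁻¹·Wb⁻¹ = (m⁻⁶·s⁶) · (kg⁻²·s⁴·A²) · s⁻¹ · s · (kg⁻¹·m⁻²·s²·A) = kg⁻³·m⁻⁸·s¹²·A³.
Left is kg⁻³·m⁻⁶·s¹⁰·A³; right is kg⁻³·m⁻⁸·s¹²·A³ — different.

No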